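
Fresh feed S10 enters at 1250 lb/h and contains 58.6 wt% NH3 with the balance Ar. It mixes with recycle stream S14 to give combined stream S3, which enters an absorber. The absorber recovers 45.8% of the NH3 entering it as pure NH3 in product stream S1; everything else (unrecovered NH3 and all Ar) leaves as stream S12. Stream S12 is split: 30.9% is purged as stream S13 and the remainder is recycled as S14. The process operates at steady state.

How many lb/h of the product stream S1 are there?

NH3 in S3: m_A = 1250×0.586 + (1−0.309)·(1−0.458)·m_A, so m_A = 732.5/0.6255 = 1171.1 lb/h.
Product S1 = 0.458×1171.1 = 536.37 lb/h.

536.4 lb/h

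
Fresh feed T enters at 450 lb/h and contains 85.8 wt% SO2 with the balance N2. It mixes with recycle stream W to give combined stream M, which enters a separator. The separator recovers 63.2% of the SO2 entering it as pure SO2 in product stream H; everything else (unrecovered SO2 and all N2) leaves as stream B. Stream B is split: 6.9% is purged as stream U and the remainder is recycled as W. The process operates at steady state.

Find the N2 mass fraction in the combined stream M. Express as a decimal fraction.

0.612

N2 enters only via T and leaves only via the purge: 450×0.142 = 0.069×(N2 in B), and the separator passes all N2, so N2 in M = N2 in B = 926.09 lb/h.
SO2 in M: m_A = 450×0.858 + (1−0.069)·(1−0.632)·m_A, so m_A = 386.1/0.6574 = 587.32 lb/h.
M = 587.32 + 926.09 = 1513.4 lb/h.
N2 fraction in M = 926.09/1513.4 = 0.612.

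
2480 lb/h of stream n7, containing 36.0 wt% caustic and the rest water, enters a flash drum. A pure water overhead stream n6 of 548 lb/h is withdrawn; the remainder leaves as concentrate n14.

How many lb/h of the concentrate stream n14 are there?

Concentrate = 2480 − 548 = 1932 lb/h.

1932 lb/h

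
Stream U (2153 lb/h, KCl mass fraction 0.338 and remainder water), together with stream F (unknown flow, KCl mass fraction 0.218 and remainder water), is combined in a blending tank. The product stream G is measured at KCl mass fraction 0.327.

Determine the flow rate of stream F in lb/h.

217.3 lb/h

Let F be the unknown flow. Total out = 2153 + F.
KCl balance: 727.71 + 0.218·F = 0.327·(2153 + F)
(0.218 − 0.327)·F = 0.327×2153 − 727.71 = -23.683
F = -23.683 / -0.109 = 217.28 lb/h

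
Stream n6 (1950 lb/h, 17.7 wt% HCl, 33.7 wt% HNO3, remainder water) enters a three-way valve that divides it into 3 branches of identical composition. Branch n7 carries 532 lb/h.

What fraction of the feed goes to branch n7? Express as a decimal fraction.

Fraction to n7 = 532/1950 = 0.2728.

0.273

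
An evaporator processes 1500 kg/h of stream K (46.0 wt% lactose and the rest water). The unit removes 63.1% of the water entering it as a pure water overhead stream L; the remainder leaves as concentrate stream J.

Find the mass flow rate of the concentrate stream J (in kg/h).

988.9 kg/h

water entering = 1500×0.540 = 810 kg/h; overhead removed = 0.631×810 = 511.11 kg/h.
Concentrate = 1500 − 511.11 = 988.89 kg/h.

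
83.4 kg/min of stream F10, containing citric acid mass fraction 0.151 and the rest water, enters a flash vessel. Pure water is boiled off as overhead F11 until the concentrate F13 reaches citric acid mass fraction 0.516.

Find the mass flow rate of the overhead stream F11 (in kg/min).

citric acid is conserved: 83.4×0.151 = 12.593 kg/min all reports to the concentrate.
Concentrate = 12.593/(target fraction) = 24.406 kg/min.
Overhead = 83.4 − 24.406 = 58.994 kg/min.

58.99 kg/min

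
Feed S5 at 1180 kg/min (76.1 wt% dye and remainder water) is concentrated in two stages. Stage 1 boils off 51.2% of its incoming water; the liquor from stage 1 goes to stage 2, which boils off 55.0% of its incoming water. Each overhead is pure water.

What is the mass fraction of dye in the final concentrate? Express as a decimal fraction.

0.935

water in feed = 1180×0.239 = 282.02 kg/min.
After stage 1: water left = (1−0.512)×282.02 = 137.63; stream total = 1035.6 kg/min.
After stage 2: water left = (1−0.550)×137.63 = 61.932; final concentrate = 959.91 kg/min.
dye fraction = 897.98/959.91 = 0.935.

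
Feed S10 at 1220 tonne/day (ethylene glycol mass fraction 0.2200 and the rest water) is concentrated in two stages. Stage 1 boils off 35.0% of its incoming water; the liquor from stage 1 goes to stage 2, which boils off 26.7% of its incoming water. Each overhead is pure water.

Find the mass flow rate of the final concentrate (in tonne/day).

water in feed = 1220×0.780 = 951.6 tonne/day.
After stage 1: water left = (1−0.350)×951.6 = 618.54; stream total = 886.94 tonne/day.
After stage 2: water left = (1−0.267)×618.54 = 453.39; final concentrate = 721.79 tonne/day.

721.8 tonne/day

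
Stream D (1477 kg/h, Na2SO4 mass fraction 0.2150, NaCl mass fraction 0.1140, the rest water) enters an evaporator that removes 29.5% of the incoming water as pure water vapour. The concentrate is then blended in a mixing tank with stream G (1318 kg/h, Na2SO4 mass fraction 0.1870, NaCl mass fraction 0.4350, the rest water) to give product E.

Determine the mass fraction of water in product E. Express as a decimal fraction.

Vapour removed = 0.295×0.671×1477 = 292.36 kg/h; concentrate = 1184.6 kg/h.
water reaching the mixer = 698.7 (from concentrate) + 1318×0.378 = 1196.9 kg/h.
Product flow = 1184.6 + 1318 = 2502.6 kg/h; water fraction = 0.4783.

0.4783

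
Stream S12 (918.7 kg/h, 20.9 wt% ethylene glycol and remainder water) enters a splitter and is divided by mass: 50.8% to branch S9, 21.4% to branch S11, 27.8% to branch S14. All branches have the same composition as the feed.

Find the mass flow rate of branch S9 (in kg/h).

466.7 kg/h

Branch S9 flow = 0.508×918.7 = 466.7 kg/h.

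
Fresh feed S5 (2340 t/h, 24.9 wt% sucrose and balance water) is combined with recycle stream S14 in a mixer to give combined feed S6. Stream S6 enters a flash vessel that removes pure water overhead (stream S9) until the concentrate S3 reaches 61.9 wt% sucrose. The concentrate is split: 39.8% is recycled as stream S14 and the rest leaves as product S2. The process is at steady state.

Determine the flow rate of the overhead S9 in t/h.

Overall sucrose balance (none leaves overhead): sucrose in fresh feed = sucrose in product, i.e. 2340×0.249 = (1−0.398)·S3·0.619.
S3 = 582.66/(0.619×0.602) = 1563.6 t/h.
Recycle S14 = 0.398×1563.6 = 622.32 t/h.
Combined feed S6 = 2340 + 622.32 = 2962.3 t/h.
Overhead S9 = S6 − S3 = 2962.3 − 1563.6 = 1398.7 t/h.

1399 t/h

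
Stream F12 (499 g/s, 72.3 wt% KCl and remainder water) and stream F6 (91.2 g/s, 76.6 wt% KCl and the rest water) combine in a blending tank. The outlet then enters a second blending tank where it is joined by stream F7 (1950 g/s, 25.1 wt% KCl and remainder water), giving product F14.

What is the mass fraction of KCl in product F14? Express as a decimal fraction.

0.362

Overall, product flow = 2540.2 g/s.
KCl in = 499×0.723 + 91.2×0.766 + 1950×0.251 = 920.09 g/s.
KCl fraction in F14 = 0.362.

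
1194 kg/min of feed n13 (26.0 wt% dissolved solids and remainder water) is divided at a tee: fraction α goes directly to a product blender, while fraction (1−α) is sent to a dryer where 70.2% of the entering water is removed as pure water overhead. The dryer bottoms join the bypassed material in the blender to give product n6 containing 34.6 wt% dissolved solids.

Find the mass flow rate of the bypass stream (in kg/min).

All 1194×0.260 = 310.44 kg/min of dissolved solids reaches n6, so n6 = 310.44/0.346 = 897.23 kg/min and vapour = 296.77 kg/min.
The evaporator receives (1−α)·1194 of feed at 0.740 water and removes 0.702 of that water:
0.702×0.740×(1−α)×1194 = 296.77
(1−α) = 296.77/620.26 = 0.4785;  α = 0.5215.
Bypass flow = 0.5215×1194 = 622.71 kg/min.

622.7 kg/min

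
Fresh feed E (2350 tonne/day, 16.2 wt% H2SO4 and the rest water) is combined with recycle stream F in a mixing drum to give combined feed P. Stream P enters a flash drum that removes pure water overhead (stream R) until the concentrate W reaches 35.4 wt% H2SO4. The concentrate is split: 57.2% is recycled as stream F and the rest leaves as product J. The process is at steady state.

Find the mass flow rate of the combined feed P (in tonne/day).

Overall H2SO4 balance (none leaves overhead): H2SO4 in fresh feed = H2SO4 in product, i.e. 2350×0.162 = (1−0.572)·W·0.354.
W = 380.7/(0.354×0.428) = 2512.7 tonne/day.
Recycle F = 0.572×2512.7 = 1437.2 tonne/day.
Combined feed P = 2350 + 1437.2 = 3787.2 tonne/day.

3787 tonne/day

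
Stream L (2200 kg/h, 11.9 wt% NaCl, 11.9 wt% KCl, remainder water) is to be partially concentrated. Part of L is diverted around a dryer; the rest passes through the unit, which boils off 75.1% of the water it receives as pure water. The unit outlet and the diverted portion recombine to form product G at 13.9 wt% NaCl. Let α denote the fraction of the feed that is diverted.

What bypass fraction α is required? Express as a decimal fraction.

0.749

All 2200×0.119 = 261.8 kg/h of NaCl reaches G, so G = 261.8/0.139 = 1883.5 kg/h and vapour = 316.55 kg/h.
The evaporator receives (1−α)·2200 of feed at 0.762 water and removes 0.751 of that water:
0.751×0.762×(1−α)×2200 = 316.55
(1−α) = 316.55/1259 = 0.2514;  α = 0.7486.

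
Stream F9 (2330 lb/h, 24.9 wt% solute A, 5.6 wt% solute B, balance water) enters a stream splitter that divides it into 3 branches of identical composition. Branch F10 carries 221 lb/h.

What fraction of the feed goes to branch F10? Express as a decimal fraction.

0.095

Fraction to F10 = 221/2330 = 0.0948.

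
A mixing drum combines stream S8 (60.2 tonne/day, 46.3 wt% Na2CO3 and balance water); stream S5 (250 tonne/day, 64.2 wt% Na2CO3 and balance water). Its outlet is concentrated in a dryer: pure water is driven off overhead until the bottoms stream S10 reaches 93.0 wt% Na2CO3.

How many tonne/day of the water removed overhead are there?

Na2CO3 entering = 60.2×0.463 + 250×0.642 = 188.37 tonne/day.
All Na2CO3 reports to S10, so S10 = 188.37/0.930 = 202.55 tonne/day.
Total feed = 310.2 tonne/day; overhead = 310.2 − 202.55 = 107.65 tonne/day.

107.6 tonne/day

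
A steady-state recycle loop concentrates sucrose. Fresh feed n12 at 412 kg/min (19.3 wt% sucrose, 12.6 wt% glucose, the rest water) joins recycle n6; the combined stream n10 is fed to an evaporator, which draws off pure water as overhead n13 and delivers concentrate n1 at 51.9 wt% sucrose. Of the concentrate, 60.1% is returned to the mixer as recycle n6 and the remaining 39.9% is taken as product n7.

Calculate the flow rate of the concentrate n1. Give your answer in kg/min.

384 kg/min

Overall sucrose balance (none leaves overhead): sucrose in fresh feed = sucrose in product, i.e. 412×0.193 = (1−0.601)·n1·0.519.
n1 = 79.516/(0.519×0.399) = 383.99 kg/min.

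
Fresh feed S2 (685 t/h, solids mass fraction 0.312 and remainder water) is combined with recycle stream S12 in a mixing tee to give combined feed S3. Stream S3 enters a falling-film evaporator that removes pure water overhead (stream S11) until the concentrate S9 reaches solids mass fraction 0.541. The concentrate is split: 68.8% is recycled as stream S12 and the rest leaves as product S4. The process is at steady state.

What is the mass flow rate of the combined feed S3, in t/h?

1556 t/h

Overall solids balance (none leaves overhead): solids in fresh feed = solids in product, i.e. 685×0.312 = (1−0.688)·S9·0.541.
S9 = 213.72/(0.541×0.312) = 1266.2 t/h.
Recycle S12 = 0.688×1266.2 = 871.13 t/h.
Combined feed S3 = 685 + 871.13 = 1556.1 t/h.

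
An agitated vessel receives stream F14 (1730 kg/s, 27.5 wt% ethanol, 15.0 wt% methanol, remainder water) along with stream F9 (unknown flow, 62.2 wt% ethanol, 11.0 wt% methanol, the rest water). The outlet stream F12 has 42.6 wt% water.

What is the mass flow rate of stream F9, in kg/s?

1631 kg/s

Let F9 be the unknown flow. Total out = 1730 + F9.
water balance: 994.75 + 0.268·F9 = 0.426·(1730 + F9)
(0.268 − 0.426)·F9 = 0.426×1730 − 994.75 = -257.77
F9 = -257.77 / -0.158 = 1631.5 kg/s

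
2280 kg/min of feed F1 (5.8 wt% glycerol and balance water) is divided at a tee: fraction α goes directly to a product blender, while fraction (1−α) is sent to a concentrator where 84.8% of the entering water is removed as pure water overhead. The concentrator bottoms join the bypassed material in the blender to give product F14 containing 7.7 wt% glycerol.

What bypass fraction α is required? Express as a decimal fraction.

0.691

All 2280×0.058 = 132.24 kg/min of glycerol reaches F14, so F14 = 132.24/0.077 = 1717.4 kg/min and vapour = 562.6 kg/min.
The evaporator receives (1−α)·2280 of feed at 0.942 water and removes 0.848 of that water:
0.848×0.942×(1−α)×2280 = 562.6
(1−α) = 562.6/1821.3 = 0.3089;  α = 0.6911.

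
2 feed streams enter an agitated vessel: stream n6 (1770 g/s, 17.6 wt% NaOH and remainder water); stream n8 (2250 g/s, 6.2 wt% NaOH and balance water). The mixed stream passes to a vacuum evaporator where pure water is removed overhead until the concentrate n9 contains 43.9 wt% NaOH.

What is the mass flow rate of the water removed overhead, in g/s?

2993 g/s

NaOH entering = 1770×0.176 + 2250×0.062 = 451.02 g/s.
All NaOH reports to n9, so n9 = 451.02/0.439 = 1027.4 g/s.
Total feed = 4020 g/s; overhead = 4020 − 1027.4 = 2992.6 g/s.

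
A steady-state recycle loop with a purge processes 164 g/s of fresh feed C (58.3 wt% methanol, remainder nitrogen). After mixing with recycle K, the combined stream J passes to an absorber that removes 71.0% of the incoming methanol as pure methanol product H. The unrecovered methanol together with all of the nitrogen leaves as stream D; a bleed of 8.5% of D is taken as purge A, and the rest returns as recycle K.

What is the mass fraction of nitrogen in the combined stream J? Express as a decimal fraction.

nitrogen enters only via C and leaves only via the purge: 164×0.417 = 0.085×(nitrogen in D), and the absorber passes all nitrogen, so nitrogen in J = nitrogen in D = 804.56 g/s.
methanol in J: m_A = 164×0.583 + (1−0.085)·(1−0.710)·m_A, so m_A = 95.612/0.7347 = 130.15 g/s.
J = 130.15 + 804.56 = 934.71 g/s.
nitrogen fraction in J = 804.56/934.71 = 0.861.

0.861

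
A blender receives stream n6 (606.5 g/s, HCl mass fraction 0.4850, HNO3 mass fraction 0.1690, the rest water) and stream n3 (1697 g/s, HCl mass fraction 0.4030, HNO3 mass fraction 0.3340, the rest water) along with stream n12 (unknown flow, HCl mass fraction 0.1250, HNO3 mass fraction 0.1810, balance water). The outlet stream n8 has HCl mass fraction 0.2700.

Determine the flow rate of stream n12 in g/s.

2456 g/s

Let n12 be the unknown flow. Total out = 2303.5 + n12.
HCl balance: 978.04 + 0.125·n12 = 0.270·(2303.5 + n12)
(0.125 − 0.270)·n12 = 0.270×2303.5 − 978.04 = -356.1
n12 = -356.1 / -0.145 = 2455.9 g/s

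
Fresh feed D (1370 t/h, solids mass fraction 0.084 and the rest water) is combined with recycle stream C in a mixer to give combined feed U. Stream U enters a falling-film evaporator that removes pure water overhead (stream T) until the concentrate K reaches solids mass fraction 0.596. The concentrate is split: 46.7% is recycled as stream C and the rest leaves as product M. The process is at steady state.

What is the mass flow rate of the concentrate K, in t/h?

Overall solids balance (none leaves overhead): solids in fresh feed = solids in product, i.e. 1370×0.084 = (1−0.467)·K·0.596.
K = 115.08/(0.596×0.533) = 362.27 t/h.

362.3 t/h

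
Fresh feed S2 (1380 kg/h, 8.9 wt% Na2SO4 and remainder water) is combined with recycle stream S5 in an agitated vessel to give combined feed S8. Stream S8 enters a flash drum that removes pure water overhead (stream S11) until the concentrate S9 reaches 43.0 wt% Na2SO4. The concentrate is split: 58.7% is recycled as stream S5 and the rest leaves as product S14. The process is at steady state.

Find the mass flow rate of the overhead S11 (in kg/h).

1094 kg/h

Overall Na2SO4 balance (none leaves overhead): Na2SO4 in fresh feed = Na2SO4 in product, i.e. 1380×0.089 = (1−0.587)·S9·0.430.
S9 = 122.82/(0.430×0.413) = 691.59 kg/h.
Recycle S5 = 0.587×691.59 = 405.97 kg/h.
Combined feed S8 = 1380 + 405.97 = 1786 kg/h.
Overhead S11 = S8 − S9 = 1786 − 691.59 = 1094.4 kg/h.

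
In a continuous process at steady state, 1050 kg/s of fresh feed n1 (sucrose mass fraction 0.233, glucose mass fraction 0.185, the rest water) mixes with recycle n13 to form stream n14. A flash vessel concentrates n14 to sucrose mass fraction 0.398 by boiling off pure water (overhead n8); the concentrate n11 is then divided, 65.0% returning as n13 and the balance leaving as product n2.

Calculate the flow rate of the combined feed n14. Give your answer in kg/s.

2192 kg/s

Overall sucrose balance (none leaves overhead): sucrose in fresh feed = sucrose in product, i.e. 1050×0.233 = (1−0.650)·n11·0.398.
n11 = 244.65/(0.398×0.350) = 1756.3 kg/s.
Recycle n13 = 0.650×1756.3 = 1141.6 kg/s.
Combined feed n14 = 1050 + 1141.6 = 2191.6 kg/s.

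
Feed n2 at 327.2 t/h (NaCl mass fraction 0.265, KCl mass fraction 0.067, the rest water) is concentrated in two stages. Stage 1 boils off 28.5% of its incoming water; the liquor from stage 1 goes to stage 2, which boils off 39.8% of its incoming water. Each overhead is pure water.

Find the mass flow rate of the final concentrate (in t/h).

water in feed = 327.2×0.668 = 218.57 t/h.
After stage 1: water left = (1−0.285)×218.57 = 156.28; stream total = 264.91 t/h.
After stage 2: water left = (1−0.398)×156.28 = 94.079; final concentrate = 202.71 t/h.

202.7 t/h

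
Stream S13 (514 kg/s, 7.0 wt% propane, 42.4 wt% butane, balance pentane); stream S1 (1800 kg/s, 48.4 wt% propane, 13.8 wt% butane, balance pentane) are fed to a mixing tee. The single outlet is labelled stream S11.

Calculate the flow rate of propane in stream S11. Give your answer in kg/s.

propane out = propane in = 514×0.070 + 1800×0.484 = 907.18 kg/s.

907.2 kg/s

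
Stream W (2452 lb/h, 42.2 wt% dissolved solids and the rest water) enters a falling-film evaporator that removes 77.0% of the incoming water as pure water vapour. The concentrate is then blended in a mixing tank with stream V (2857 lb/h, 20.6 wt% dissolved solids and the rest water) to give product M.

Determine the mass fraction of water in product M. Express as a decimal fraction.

Vapour removed = 0.770×0.578×2452 = 1091.3 lb/h; concentrate = 1360.7 lb/h.
water reaching the mixer = 325.97 (from concentrate) + 2857×0.794 = 2594.4 lb/h.
Product flow = 1360.7 + 2857 = 4217.7 lb/h; water fraction = 0.615.

0.615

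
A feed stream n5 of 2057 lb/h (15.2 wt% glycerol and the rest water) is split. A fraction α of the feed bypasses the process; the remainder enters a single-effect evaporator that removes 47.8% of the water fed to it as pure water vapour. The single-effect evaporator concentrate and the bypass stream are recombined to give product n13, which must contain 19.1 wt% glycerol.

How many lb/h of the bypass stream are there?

1021 lb/h

All 2057×0.152 = 312.66 lb/h of glycerol reaches n13, so n13 = 312.66/0.191 = 1637 lb/h and vapour = 420.02 lb/h.
The evaporator receives (1−α)·2057 of feed at 0.848 water and removes 0.478 of that water:
0.478×0.848×(1−α)×2057 = 420.02
(1−α) = 420.02/833.79 = 0.5037;  α = 0.4963.
Bypass flow = 0.4963×2057 = 1020.8 lb/h.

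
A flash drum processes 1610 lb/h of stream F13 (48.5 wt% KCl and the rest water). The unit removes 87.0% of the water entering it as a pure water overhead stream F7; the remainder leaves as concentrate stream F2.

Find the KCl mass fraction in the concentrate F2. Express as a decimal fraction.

KCl is not removed: 1610×0.485 = 780.85 lb/h of KCl enters F2.
water entering = 1610×0.515 = 829.15 lb/h; overhead removed = 0.870×829.15 = 721.36 lb/h.
Concentrate = 1610 − 721.36 = 888.64 lb/h.
Mass fraction = 780.85/888.64 = 0.879.

0.879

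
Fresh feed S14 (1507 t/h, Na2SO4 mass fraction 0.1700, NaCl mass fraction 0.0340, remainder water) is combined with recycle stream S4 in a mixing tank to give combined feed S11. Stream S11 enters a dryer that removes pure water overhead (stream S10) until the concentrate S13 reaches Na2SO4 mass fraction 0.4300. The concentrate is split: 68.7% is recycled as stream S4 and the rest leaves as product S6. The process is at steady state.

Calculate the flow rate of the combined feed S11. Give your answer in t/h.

2815 t/h

Overall Na2SO4 balance (none leaves overhead): Na2SO4 in fresh feed = Na2SO4 in product, i.e. 1507×0.170 = (1−0.687)·S13·0.430.
S13 = 256.19/(0.430×0.313) = 1903.5 t/h.
Recycle S4 = 0.687×1903.5 = 1307.7 t/h.
Combined feed S11 = 1507 + 1307.7 = 2814.7 t/h.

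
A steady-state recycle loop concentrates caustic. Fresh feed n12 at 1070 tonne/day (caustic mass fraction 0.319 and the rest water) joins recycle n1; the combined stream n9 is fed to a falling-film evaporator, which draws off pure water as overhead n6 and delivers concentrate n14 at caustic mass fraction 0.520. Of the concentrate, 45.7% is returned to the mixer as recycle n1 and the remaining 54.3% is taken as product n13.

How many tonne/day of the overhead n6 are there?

413.6 tonne/day

Overall caustic balance (none leaves overhead): caustic in fresh feed = caustic in product, i.e. 1070×0.319 = (1−0.457)·n14·0.520.
n14 = 341.33/(0.520×0.543) = 1208.8 tonne/day.
Recycle n1 = 0.457×1208.8 = 552.44 tonne/day.
Combined feed n9 = 1070 + 552.44 = 1622.4 tonne/day.
Overhead n6 = n9 − n14 = 1622.4 − 1208.8 = 413.6 tonne/day.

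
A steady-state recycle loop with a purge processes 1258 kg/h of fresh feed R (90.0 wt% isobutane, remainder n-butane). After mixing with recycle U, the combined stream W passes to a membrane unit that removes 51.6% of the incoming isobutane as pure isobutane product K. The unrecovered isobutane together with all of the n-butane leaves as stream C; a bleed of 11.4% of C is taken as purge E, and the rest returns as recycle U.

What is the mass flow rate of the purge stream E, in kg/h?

n-butane enters only via R and leaves only via the purge: 1258×0.100 = 0.114×(n-butane in C), and the membrane unit passes all n-butane, so n-butane in W = n-butane in C = 1103.5 kg/h.
isobutane in W: m_A = 1258×0.900 + (1−0.114)·(1−0.516)·m_A, so m_A = 1132.2/0.5712 = 1982.2 kg/h.
C = (1−0.516)×1982.2 + 1103.5 = 2062.9 kg/h.
Purge E = 0.114×2062.9 = 235.17 kg/h.

235.2 kg/h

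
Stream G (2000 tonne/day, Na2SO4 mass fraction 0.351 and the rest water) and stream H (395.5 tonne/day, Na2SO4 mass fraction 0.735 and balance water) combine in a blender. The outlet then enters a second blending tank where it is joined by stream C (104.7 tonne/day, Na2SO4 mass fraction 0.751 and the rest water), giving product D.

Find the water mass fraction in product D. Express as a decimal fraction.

0.572

Overall, product flow = 2500.2 tonne/day.
water in = 2000×0.649 + 395.5×0.265 + 104.7×0.249 = 1428.9 tonne/day.
water fraction in D = 0.572.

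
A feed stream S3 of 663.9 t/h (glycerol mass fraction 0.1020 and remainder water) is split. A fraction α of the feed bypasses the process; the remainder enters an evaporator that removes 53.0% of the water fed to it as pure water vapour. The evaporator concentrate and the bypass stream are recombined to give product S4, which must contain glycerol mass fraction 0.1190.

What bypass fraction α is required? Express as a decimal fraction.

All 663.9×0.102 = 67.718 t/h of glycerol reaches S4, so S4 = 67.718/0.119 = 569.06 t/h and vapour = 94.843 t/h.
The evaporator receives (1−α)·663.9 of feed at 0.898 water and removes 0.530 of that water:
0.530×0.898×(1−α)×663.9 = 94.843
(1−α) = 94.843/315.98 = 0.3002;  α = 0.6998.

0.700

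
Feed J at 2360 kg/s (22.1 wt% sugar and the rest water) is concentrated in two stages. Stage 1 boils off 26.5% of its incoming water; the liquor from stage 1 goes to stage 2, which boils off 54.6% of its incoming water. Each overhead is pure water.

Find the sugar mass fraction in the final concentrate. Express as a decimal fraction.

water in feed = 2360×0.779 = 1838.4 kg/s.
After stage 1: water left = (1−0.265)×1838.4 = 1351.3; stream total = 1872.8 kg/s.
After stage 2: water left = (1−0.546)×1351.3 = 613.47; final concentrate = 1135 kg/s.
sugar fraction = 521.56/1135 = 0.4595.

0.4595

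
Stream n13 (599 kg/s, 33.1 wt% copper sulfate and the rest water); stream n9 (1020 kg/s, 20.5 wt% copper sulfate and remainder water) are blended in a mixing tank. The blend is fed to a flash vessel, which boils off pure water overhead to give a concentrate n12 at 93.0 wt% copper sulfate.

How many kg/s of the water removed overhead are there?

copper sulfate entering = 599×0.331 + 1020×0.205 = 407.37 kg/s.
All copper sulfate reports to n12, so n12 = 407.37/0.930 = 438.03 kg/s.
Total feed = 1619 kg/s; overhead = 1619 − 438.03 = 1181 kg/s.

1181 kg/s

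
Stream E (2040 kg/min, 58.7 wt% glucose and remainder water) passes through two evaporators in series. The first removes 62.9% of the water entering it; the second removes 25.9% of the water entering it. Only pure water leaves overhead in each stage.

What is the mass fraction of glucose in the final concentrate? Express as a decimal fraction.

0.8379

water in feed = 2040×0.413 = 842.52 kg/min.
After stage 1: water left = (1−0.629)×842.52 = 312.57; stream total = 1510.1 kg/min.
After stage 2: water left = (1−0.259)×312.57 = 231.62; final concentrate = 1429.1 kg/min.
glucose fraction = 1197.5/1429.1 = 0.8379.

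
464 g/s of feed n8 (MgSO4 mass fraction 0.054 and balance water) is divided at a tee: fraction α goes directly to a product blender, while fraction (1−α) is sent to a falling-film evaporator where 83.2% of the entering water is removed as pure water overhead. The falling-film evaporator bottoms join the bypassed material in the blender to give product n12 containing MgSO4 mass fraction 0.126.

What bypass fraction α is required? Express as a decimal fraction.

All 464×0.054 = 25.056 g/s of MgSO4 reaches n12, so n12 = 25.056/0.126 = 198.86 g/s and vapour = 265.14 g/s.
The evaporator receives (1−α)·464 of feed at 0.946 water and removes 0.832 of that water:
0.832×0.946×(1−α)×464 = 265.14
(1−α) = 265.14/365.2 = 0.7260;  α = 0.2740.

0.274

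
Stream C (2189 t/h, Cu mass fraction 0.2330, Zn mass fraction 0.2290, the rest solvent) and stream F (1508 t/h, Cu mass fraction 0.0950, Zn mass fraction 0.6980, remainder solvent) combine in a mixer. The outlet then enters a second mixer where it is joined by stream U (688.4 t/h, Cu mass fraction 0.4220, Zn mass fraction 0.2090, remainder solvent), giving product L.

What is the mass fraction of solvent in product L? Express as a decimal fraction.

0.3977

Overall, product flow = 4385.4 t/h.
solvent in = 2189×0.538 + 1508×0.207 + 688.4×0.369 = 1743.9 t/h.
solvent fraction in L = 0.3977.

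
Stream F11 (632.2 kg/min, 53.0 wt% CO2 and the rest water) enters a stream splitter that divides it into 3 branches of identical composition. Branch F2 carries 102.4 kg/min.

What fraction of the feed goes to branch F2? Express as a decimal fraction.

Fraction to F2 = 102.4/632.2 = 0.1620.

0.162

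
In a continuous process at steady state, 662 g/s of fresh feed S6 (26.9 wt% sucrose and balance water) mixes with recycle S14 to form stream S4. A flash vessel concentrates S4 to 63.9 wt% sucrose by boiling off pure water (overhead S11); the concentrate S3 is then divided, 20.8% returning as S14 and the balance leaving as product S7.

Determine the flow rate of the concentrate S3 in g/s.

351.9 g/s

Overall sucrose balance (none leaves overhead): sucrose in fresh feed = sucrose in product, i.e. 662×0.269 = (1−0.208)·S3·0.639.
S3 = 178.08/(0.639×0.792) = 351.87 g/s.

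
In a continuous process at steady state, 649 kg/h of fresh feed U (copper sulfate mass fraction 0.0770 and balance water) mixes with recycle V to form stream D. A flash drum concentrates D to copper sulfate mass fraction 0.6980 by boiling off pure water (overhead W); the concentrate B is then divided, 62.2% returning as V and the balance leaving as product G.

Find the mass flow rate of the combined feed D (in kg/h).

766.8 kg/h

Overall copper sulfate balance (none leaves overhead): copper sulfate in fresh feed = copper sulfate in product, i.e. 649×0.077 = (1−0.622)·B·0.698.
B = 49.973/(0.698×0.378) = 189.4 kg/h.
Recycle V = 0.622×189.4 = 117.81 kg/h.
Combined feed D = 649 + 117.81 = 766.81 kg/h.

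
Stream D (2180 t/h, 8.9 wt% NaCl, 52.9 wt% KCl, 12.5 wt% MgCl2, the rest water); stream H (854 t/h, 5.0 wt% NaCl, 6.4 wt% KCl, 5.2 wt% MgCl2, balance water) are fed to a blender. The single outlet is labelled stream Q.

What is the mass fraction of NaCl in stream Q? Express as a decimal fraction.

Total flow out = 2180 + 854 = 3034 t/h.
NaCl in = 2180×0.089 + 854×0.050 = 236.72 t/h.
NaCl mass fraction in Q = 236.72/3034 = 0.078.

0.078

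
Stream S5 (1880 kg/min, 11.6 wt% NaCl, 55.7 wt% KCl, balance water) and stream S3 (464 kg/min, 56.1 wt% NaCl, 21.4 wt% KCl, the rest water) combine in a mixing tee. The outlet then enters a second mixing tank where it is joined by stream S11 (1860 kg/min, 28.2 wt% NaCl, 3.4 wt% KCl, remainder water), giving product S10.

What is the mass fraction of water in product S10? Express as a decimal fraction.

0.474

Overall, product flow = 4204 kg/min.
water in = 1880×0.327 + 464×0.225 + 1860×0.684 = 1991.4 kg/min.
water fraction in S10 = 0.474.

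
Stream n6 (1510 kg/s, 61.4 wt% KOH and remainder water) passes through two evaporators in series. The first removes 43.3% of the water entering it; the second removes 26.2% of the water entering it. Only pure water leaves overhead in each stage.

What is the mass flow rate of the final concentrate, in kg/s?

1171 kg/s

water in feed = 1510×0.386 = 582.86 kg/s.
After stage 1: water left = (1−0.433)×582.86 = 330.48; stream total = 1257.6 kg/s.
After stage 2: water left = (1−0.262)×330.48 = 243.9; final concentrate = 1171 kg/s.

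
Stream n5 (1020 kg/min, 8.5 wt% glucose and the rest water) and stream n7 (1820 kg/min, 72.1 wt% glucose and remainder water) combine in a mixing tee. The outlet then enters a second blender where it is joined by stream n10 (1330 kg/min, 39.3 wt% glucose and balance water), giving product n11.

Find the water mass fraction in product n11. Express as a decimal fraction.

0.539

Overall, product flow = 4170 kg/min.
water in = 1020×0.915 + 1820×0.279 + 1330×0.607 = 2248.4 kg/min.
water fraction in n11 = 0.539.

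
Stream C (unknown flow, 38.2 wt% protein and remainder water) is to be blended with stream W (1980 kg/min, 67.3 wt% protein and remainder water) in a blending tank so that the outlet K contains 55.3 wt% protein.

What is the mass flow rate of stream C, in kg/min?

1389 kg/min

Let C be the unknown flow. Total out = 1980 + C.
protein balance: 1332.5 + 0.382·C = 0.553·(1980 + C)
(0.382 − 0.553)·C = 0.553×1980 − 1332.5 = -237.6
C = -237.6 / -0.171 = 1389.5 kg/min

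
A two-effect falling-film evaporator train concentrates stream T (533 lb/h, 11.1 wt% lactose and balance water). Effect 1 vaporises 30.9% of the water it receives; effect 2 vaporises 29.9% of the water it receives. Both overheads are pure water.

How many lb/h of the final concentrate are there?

288.7 lb/h

water in feed = 533×0.889 = 473.84 lb/h.
After stage 1: water left = (1−0.309)×473.84 = 327.42; stream total = 386.58 lb/h.
After stage 2: water left = (1−0.299)×327.42 = 229.52; final concentrate = 288.69 lb/h.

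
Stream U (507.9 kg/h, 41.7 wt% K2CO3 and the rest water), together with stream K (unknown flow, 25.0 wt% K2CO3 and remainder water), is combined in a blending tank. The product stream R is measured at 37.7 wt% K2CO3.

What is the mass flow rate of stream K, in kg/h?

Let K be the unknown flow. Total out = 507.9 + K.
K2CO3 balance: 211.79 + 0.250·K = 0.377·(507.9 + K)
(0.250 − 0.377)·K = 0.377×507.9 − 211.79 = -20.316
K = -20.316 / -0.127 = 159.97 kg/h

160 kg/h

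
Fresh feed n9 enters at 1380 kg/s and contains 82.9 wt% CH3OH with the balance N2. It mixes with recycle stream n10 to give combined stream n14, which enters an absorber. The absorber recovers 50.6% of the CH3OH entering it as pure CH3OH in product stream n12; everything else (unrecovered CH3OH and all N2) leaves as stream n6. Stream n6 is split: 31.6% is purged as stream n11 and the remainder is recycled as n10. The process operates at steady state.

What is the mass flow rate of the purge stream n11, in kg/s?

505.7 kg/s

N2 enters only via n9 and leaves only via the purge: 1380×0.171 = 0.316×(N2 in n6), and the absorber passes all N2, so N2 in n14 = N2 in n6 = 746.77 kg/s.
CH3OH in n14: m_A = 1380×0.829 + (1−0.316)·(1−0.506)·m_A, so m_A = 1144/0.6621 = 1727.9 kg/s.
n6 = (1−0.506)×1727.9 + 746.77 = 1600.3 kg/s.
Purge n11 = 0.316×1600.3 = 505.71 kg/s.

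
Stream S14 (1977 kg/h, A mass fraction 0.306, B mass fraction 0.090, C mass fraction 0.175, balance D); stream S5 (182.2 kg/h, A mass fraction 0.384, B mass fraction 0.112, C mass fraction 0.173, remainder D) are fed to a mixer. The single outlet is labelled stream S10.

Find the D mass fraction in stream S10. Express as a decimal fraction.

0.421

Total flow out = 1977 + 182.2 = 2159.2 kg/h.
D in = 1977×0.429 + 182.2×0.331 = 908.44 kg/h.
D mass fraction in S10 = 908.44/2159.2 = 0.421.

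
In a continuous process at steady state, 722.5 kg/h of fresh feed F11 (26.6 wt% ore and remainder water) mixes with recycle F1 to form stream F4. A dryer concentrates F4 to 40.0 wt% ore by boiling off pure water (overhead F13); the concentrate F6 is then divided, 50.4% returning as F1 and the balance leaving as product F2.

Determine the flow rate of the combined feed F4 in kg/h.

1211 kg/h

Overall ore balance (none leaves overhead): ore in fresh feed = ore in product, i.e. 722.5×0.266 = (1−0.504)·F6·0.400.
F6 = 192.19/(0.400×0.496) = 968.67 kg/h.
Recycle F1 = 0.504×968.67 = 488.21 kg/h.
Combined feed F4 = 722.5 + 488.21 = 1210.7 kg/h.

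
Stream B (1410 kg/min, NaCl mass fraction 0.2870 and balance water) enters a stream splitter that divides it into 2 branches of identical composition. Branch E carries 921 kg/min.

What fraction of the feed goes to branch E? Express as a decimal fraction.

0.653

Fraction to E = 921/1410 = 0.6532.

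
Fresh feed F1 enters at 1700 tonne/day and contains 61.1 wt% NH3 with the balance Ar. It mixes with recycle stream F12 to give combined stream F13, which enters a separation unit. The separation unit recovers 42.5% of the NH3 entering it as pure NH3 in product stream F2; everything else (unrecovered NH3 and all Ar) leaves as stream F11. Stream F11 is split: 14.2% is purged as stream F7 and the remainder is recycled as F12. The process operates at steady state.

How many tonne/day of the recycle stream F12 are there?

Ar enters only via F1 and leaves only via the purge: 1700×0.389 = 0.142×(Ar in F11), and the separation unit passes all Ar, so Ar in F13 = Ar in F11 = 4657 tonne/day.
NH3 in F13: m_A = 1700×0.611 + (1−0.142)·(1−0.425)·m_A, so m_A = 1038.7/0.5067 = 2050.1 tonne/day.
F11 = (1−0.425)×2050.1 + 4657 = 5835.9 tonne/day.
Recycle F12 = (1−0.142)×5835.9 = 5007.2 tonne/day.

5007 tonne/day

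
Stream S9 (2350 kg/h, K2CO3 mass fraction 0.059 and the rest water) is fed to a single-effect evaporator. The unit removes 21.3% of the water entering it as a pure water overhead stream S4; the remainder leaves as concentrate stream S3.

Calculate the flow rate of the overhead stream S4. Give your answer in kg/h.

471 kg/h

water entering = 2350×0.941 = 2211.3 kg/h; overhead removed = 0.213×2211.3 = 471.02 kg/h.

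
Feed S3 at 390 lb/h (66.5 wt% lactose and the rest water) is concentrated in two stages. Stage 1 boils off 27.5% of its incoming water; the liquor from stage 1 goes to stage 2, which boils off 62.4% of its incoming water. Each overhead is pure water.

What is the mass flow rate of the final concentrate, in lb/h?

295 lb/h

water in feed = 390×0.335 = 130.65 lb/h.
After stage 1: water left = (1−0.275)×130.65 = 94.721; stream total = 354.07 lb/h.
After stage 2: water left = (1−0.624)×94.721 = 35.615; final concentrate = 294.97 lb/h.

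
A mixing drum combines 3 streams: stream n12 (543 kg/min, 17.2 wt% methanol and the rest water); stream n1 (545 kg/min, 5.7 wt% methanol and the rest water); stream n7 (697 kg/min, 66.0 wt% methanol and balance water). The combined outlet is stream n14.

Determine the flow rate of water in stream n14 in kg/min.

1201 kg/min

water out = water in = 543×0.828 + 545×0.943 + 697×0.340 = 1200.5 kg/min.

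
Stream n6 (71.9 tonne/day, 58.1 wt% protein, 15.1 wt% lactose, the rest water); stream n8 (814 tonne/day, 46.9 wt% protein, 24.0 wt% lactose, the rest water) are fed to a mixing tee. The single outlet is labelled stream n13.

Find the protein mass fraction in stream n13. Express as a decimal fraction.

0.478

Total flow out = 71.9 + 814 = 885.9 tonne/day.
protein in = 71.9×0.581 + 814×0.469 = 423.54 tonne/day.
protein mass fraction in n13 = 423.54/885.9 = 0.478.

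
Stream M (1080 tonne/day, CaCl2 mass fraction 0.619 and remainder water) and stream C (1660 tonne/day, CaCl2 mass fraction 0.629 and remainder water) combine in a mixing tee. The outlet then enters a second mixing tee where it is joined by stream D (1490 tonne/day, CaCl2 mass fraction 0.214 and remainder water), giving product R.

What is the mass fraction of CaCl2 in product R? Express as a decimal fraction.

Overall, product flow = 4230 tonne/day.
CaCl2 in = 1080×0.619 + 1660×0.629 + 1490×0.214 = 2031.5 tonne/day.
CaCl2 fraction in R = 0.480.

0.480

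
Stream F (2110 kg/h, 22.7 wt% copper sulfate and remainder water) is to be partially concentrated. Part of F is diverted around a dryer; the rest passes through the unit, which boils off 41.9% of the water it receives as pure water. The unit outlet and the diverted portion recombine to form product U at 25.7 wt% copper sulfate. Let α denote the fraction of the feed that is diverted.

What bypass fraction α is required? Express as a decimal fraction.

0.640

All 2110×0.227 = 478.97 kg/h of copper sulfate reaches U, so U = 478.97/0.257 = 1863.7 kg/h and vapour = 246.3 kg/h.
The evaporator receives (1−α)·2110 of feed at 0.773 water and removes 0.419 of that water:
0.419×0.773×(1−α)×2110 = 246.3
(1−α) = 246.3/683.4 = 0.3604;  α = 0.6396.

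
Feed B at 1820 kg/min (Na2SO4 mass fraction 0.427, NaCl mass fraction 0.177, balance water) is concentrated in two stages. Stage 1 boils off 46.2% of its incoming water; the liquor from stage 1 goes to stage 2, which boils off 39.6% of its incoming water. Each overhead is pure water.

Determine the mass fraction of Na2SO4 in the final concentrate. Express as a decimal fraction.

water in feed = 1820×0.396 = 720.72 kg/min.
After stage 1: water left = (1−0.462)×720.72 = 387.75; stream total = 1487 kg/min.
After stage 2: water left = (1−0.396)×387.75 = 234.2; final concentrate = 1333.5 kg/min.
Na2SO4 fraction = 777.14/1333.5 = 0.583.

0.583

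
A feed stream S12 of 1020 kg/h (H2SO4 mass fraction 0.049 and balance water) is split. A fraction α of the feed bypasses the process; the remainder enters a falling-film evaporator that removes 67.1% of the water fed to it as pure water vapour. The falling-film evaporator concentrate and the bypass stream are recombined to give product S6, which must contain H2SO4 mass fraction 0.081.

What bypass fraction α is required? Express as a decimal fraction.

0.381

All 1020×0.049 = 49.98 kg/h of H2SO4 reaches S6, so S6 = 49.98/0.081 = 617.04 kg/h and vapour = 402.96 kg/h.
The evaporator receives (1−α)·1020 of feed at 0.951 water and removes 0.671 of that water:
0.671×0.951×(1−α)×1020 = 402.96
(1−α) = 402.96/650.88 = 0.6191;  α = 0.3809.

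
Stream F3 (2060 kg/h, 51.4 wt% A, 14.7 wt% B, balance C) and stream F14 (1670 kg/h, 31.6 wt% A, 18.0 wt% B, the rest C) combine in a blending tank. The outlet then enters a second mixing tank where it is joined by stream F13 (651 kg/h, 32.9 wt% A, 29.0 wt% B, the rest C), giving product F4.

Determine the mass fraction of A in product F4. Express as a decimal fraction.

0.4110

Overall, product flow = 4381 kg/h.
A in = 2060×0.514 + 1670×0.316 + 651×0.329 = 1800.7 kg/h.
A fraction in F4 = 0.4110.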